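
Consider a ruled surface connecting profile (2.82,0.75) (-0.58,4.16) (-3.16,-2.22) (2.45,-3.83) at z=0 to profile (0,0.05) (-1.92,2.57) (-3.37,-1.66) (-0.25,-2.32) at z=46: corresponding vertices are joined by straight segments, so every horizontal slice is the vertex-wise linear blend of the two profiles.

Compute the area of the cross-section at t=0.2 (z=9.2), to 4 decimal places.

Area at t=0.2: 23.8609

Cross-section at t=0.2: each vertex is (1-t)·p0[i] + t·p1[i].
  v1: (1-0.2)·(2.82,0.75) + 0.2·(0,0.05) = (2.2560,0.6100)
  v2: (1-0.2)·(-0.58,4.16) + 0.2·(-1.92,2.57) = (-0.8480,3.8420)
  v3: (1-0.2)·(-3.16,-2.22) + 0.2·(-3.37,-1.66) = (-3.2020,-2.1080)
  v4: (1-0.2)·(2.45,-3.83) + 0.2·(-0.25,-2.32) = (1.9100,-3.5280)
Shoelace sum Σ(x_i·y_{i+1} − x_{i+1}·y_i):
  i=1: 2.2560·3.8420 − -0.8480·0.6100 = +9.1848 (running +9.1848)
  i=2: -0.8480·-2.1080 − -3.2020·3.8420 = +14.0897 (running +23.2745)
  i=3: -3.2020·-3.5280 − 1.9100·-2.1080 = +15.3229 (running +38.5974)
  i=4: 1.9100·0.6100 − 2.2560·-3.5280 = +9.1243 (running +47.7217)
Area = |Σ|/2 = |47.7217|/2 = 23.8609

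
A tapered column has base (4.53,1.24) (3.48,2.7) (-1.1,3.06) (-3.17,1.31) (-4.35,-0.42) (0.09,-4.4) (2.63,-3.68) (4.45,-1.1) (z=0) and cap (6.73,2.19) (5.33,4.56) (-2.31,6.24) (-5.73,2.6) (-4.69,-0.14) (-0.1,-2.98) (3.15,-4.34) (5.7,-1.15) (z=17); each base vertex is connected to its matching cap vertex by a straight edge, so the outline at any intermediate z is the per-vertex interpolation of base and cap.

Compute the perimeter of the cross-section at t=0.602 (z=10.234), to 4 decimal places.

Cross-section at t=0.602: each vertex is (1-t)·p0[i] + t·p1[i].
  v1: (1-0.602)·(4.53,1.24) + 0.602·(6.73,2.19) = (5.8544,1.8119)
  v2: (1-0.602)·(3.48,2.7) + 0.602·(5.33,4.56) = (4.5937,3.8197)
  v3: (1-0.602)·(-1.1,3.06) + 0.602·(-2.31,6.24) = (-1.8284,4.9744)
  v4: (1-0.602)·(-3.17,1.31) + 0.602·(-5.73,2.6) = (-4.7111,2.0866)
  v5: (1-0.602)·(-4.35,-0.42) + 0.602·(-4.69,-0.14) = (-4.5547,-0.2514)
  v6: (1-0.602)·(0.09,-4.4) + 0.602·(-0.1,-2.98) = (-0.0244,-3.5452)
  v7: (1-0.602)·(2.63,-3.68) + 0.602·(3.15,-4.34) = (2.9430,-4.0773)
  v8: (1-0.602)·(4.45,-1.1) + 0.602·(5.7,-1.15) = (5.2025,-1.1301)
Perimeter = Σ |v_{i+1} − v_i|:
  edge 1→2: √(-1.2607² + 2.0078²) = 2.3708 (running 2.3708)
  edge 2→3: √(-6.4221² + 1.1546²) = 6.5251 (running 8.8959)
  edge 3→4: √(-2.8827² + -2.8878²) = 4.0803 (running 12.9762)
  edge 4→5: √(0.1564² + -2.3380²) = 2.3432 (running 15.3195)
  edge 5→6: √(4.5303² + -3.2937²) = 5.6011 (running 20.9206)
  edge 6→7: √(2.9674² + -0.5322²) = 3.0148 (running 23.9353)
  edge 7→8: √(2.2595² + 2.9472²) = 3.7137 (running 27.6490)
  edge 8→1: √(0.6519² + 2.9420²) = 3.0134 (running 30.6624)
Perimeter = 30.6624

Perimeter at t=0.602: 30.6624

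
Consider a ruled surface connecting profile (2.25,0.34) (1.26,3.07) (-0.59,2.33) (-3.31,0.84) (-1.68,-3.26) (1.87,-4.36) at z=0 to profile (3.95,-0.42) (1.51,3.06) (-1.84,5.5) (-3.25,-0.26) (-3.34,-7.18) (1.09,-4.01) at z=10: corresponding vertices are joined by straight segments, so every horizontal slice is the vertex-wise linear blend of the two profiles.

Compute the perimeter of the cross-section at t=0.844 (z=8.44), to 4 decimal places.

Perimeter at t=0.844: 28.9977

Cross-section at t=0.844: each vertex is (1-t)·p0[i] + t·p1[i].
  v1: (1-0.844)·(2.25,0.34) + 0.844·(3.95,-0.42) = (3.6848,-0.3014)
  v2: (1-0.844)·(1.26,3.07) + 0.844·(1.51,3.06) = (1.4710,3.0616)
  v3: (1-0.844)·(-0.59,2.33) + 0.844·(-1.84,5.5) = (-1.6450,5.0055)
  v4: (1-0.844)·(-3.31,0.84) + 0.844·(-3.25,-0.26) = (-3.2594,-0.0884)
  v5: (1-0.844)·(-1.68,-3.26) + 0.844·(-3.34,-7.18) = (-3.0810,-6.5685)
  v6: (1-0.844)·(1.87,-4.36) + 0.844·(1.09,-4.01) = (1.2117,-4.0646)
Perimeter = Σ |v_{i+1} − v_i|:
  edge 1→2: √(-2.2138² + 3.3630²) = 4.0262 (running 4.0262)
  edge 2→3: √(-3.1160² + 1.9439²) = 3.6726 (running 7.6989)
  edge 3→4: √(-1.6144² + -5.0939²) = 5.3436 (running 13.0425)
  edge 4→5: √(0.1783² + -6.4801²) = 6.4825 (running 19.5250)
  edge 5→6: √(4.2927² + 2.5039²) = 4.9696 (running 24.4946)
  edge 6→1: √(2.4731² + 3.7632²) = 4.5031 (running 28.9977)
Perimeter = 28.9977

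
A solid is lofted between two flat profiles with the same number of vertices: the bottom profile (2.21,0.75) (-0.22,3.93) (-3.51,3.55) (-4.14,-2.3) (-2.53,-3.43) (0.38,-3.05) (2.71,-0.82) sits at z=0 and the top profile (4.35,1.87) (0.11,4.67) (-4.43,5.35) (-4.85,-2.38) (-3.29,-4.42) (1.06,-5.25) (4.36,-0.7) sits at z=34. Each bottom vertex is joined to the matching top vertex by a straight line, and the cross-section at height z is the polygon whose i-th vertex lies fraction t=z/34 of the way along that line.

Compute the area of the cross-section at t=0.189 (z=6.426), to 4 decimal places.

Cross-section at t=0.189: each vertex is (1-t)·p0[i] + t·p1[i].
  v1: (1-0.189)·(2.21,0.75) + 0.189·(4.35,1.87) = (2.6145,0.9617)
  v2: (1-0.189)·(-0.22,3.93) + 0.189·(0.11,4.67) = (-0.1576,4.0699)
  v3: (1-0.189)·(-3.51,3.55) + 0.189·(-4.43,5.35) = (-3.6839,3.8902)
  v4: (1-0.189)·(-4.14,-2.3) + 0.189·(-4.85,-2.38) = (-4.2742,-2.3151)
  v5: (1-0.189)·(-2.53,-3.43) + 0.189·(-3.29,-4.42) = (-2.6736,-3.6171)
  v6: (1-0.189)·(0.38,-3.05) + 0.189·(1.06,-5.25) = (0.5085,-3.4658)
  v7: (1-0.189)·(2.71,-0.82) + 0.189·(4.36,-0.7) = (3.0218,-0.7973)
Shoelace sum Σ(x_i·y_{i+1} − x_{i+1}·y_i):
  i=1: 2.6145·4.0699 − -0.1576·0.9617 = +10.7921 (running +10.7921)
  i=2: -0.1576·3.8902 − -3.6839·4.0699 = +14.3797 (running +25.1717)
  i=3: -3.6839·-2.3151 − -4.2742·3.8902 = +25.1561 (running +50.3278)
  i=4: -4.2742·-3.6171 − -2.6736·-2.3151 = +9.2704 (running +59.5982)
  i=5: -2.6736·-3.4658 − 0.5085·-3.6171 = +11.1057 (running +70.7039)
  i=6: 0.5085·-0.7973 − 3.0218·-3.4658 = +10.0677 (running +80.7716)
  i=7: 3.0218·0.9617 − 2.6145·-0.7973 = +4.9906 (running +85.7622)
Area = |Σ|/2 = |85.7622|/2 = 42.8811

Area at t=0.189: 42.8811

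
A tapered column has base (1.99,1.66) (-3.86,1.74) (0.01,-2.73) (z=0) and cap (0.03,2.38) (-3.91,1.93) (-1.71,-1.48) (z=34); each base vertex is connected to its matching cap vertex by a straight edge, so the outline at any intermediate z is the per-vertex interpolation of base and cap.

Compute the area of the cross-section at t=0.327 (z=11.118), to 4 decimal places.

Cross-section at t=0.327: each vertex is (1-t)·p0[i] + t·p1[i].
  v1: (1-0.327)·(1.99,1.66) + 0.327·(0.03,2.38) = (1.3491,1.8954)
  v2: (1-0.327)·(-3.86,1.74) + 0.327·(-3.91,1.93) = (-3.8764,1.8021)
  v3: (1-0.327)·(0.01,-2.73) + 0.327·(-1.71,-1.48) = (-0.5524,-2.3213)
Shoelace sum Σ(x_i·y_{i+1} − x_{i+1}·y_i):
  i=1: 1.3491·1.8021 − -3.8764·1.8954 = +9.7786 (running +9.7786)
  i=2: -3.8764·-2.3213 − -0.5524·1.8021 = +9.9935 (running +19.7722)
  i=3: -0.5524·1.8954 − 1.3491·-2.3213 = +2.0844 (running +21.8566)
Area = |Σ|/2 = |21.8566|/2 = 10.9283

Area at t=0.327: 10.9283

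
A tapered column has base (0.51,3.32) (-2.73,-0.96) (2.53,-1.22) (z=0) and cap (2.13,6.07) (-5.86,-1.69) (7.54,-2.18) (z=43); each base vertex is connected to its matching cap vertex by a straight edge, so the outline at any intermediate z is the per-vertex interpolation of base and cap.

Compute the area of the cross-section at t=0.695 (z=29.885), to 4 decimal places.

Area at t=0.695: 37.9385

Cross-section at t=0.695: each vertex is (1-t)·p0[i] + t·p1[i].
  v1: (1-0.695)·(0.51,3.32) + 0.695·(2.13,6.07) = (1.6359,5.2313)
  v2: (1-0.695)·(-2.73,-0.96) + 0.695·(-5.86,-1.69) = (-4.9054,-1.4674)
  v3: (1-0.695)·(2.53,-1.22) + 0.695·(7.54,-2.18) = (6.0119,-1.8872)
Shoelace sum Σ(x_i·y_{i+1} − x_{i+1}·y_i):
  i=1: 1.6359·-1.4674 − -4.9054·5.2313 = +23.2607 (running +23.2607)
  i=2: -4.9054·-1.8872 − 6.0119·-1.4674 = +18.0790 (running +41.3397)
  i=3: 6.0119·5.2313 − 1.6359·-1.8872 = +34.5373 (running +75.8770)
Area = |Σ|/2 = |75.8770|/2 = 37.9385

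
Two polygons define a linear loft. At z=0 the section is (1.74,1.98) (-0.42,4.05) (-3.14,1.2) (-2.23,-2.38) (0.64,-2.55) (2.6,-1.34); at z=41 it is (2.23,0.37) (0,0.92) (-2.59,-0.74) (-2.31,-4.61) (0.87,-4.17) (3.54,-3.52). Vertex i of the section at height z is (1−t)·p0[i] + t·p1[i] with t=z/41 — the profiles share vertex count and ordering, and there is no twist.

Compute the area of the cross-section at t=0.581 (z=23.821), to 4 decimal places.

Area at t=0.581: 24.9191

Cross-section at t=0.581: each vertex is (1-t)·p0[i] + t·p1[i].
  v1: (1-0.581)·(1.74,1.98) + 0.581·(2.23,0.37) = (2.0247,1.0446)
  v2: (1-0.581)·(-0.42,4.05) + 0.581·(0,0.92) = (-0.1760,2.2315)
  v3: (1-0.581)·(-3.14,1.2) + 0.581·(-2.59,-0.74) = (-2.8205,0.0729)
  v4: (1-0.581)·(-2.23,-2.38) + 0.581·(-2.31,-4.61) = (-2.2765,-3.6756)
  v5: (1-0.581)·(0.64,-2.55) + 0.581·(0.87,-4.17) = (0.7736,-3.4912)
  v6: (1-0.581)·(2.6,-1.34) + 0.581·(3.54,-3.52) = (3.1461,-2.6066)
Shoelace sum Σ(x_i·y_{i+1} − x_{i+1}·y_i):
  i=1: 2.0247·2.2315 − -0.1760·1.0446 = +4.7019 (running +4.7019)
  i=2: -0.1760·0.0729 − -2.8205·2.2315 = +6.2809 (running +10.9828)
  i=3: -2.8205·-3.6756 − -2.2765·0.0729 = +10.5328 (running +21.5156)
  i=4: -2.2765·-3.4912 − 0.7736·-3.6756 = +10.7913 (running +32.3069)
  i=5: 0.7736·-2.6066 − 3.1461·-3.4912 = +8.9673 (running +41.2742)
  i=6: 3.1461·1.0446 − 2.0247·-2.6066 = +8.5639 (running +49.8381)
Area = |Σ|/2 = |49.8381|/2 = 24.9191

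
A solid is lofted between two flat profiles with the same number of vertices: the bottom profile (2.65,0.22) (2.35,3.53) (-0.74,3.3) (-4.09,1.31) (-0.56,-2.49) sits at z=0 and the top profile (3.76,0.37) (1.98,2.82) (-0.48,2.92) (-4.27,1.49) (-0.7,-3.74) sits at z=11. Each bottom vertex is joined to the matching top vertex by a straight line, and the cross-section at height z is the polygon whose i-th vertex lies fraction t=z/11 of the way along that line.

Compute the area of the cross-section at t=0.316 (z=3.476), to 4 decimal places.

Cross-section at t=0.316: each vertex is (1-t)·p0[i] + t·p1[i].
  v1: (1-0.316)·(2.65,0.22) + 0.316·(3.76,0.37) = (3.0008,0.2674)
  v2: (1-0.316)·(2.35,3.53) + 0.316·(1.98,2.82) = (2.2331,3.3056)
  v3: (1-0.316)·(-0.74,3.3) + 0.316·(-0.48,2.92) = (-0.6578,3.1799)
  v4: (1-0.316)·(-4.09,1.31) + 0.316·(-4.27,1.49) = (-4.1469,1.3669)
  v5: (1-0.316)·(-0.56,-2.49) + 0.316·(-0.7,-3.74) = (-0.6042,-2.8850)
Shoelace sum Σ(x_i·y_{i+1} − x_{i+1}·y_i):
  i=1: 3.0008·3.3056 − 2.2331·0.2674 = +9.3223 (running +9.3223)
  i=2: 2.2331·3.1799 − -0.6578·3.3056 = +9.2756 (running +18.5979)
  i=3: -0.6578·1.3669 − -4.1469·3.1799 = +12.2876 (running +30.8855)
  i=4: -4.1469·-2.8850 − -0.6042·1.3669 = +12.7897 (running +43.6751)
  i=5: -0.6042·0.2674 − 3.0008·-2.8850 = +8.4956 (running +52.1708)
Area = |Σ|/2 = |52.1708|/2 = 26.0854

Area at t=0.316: 26.0854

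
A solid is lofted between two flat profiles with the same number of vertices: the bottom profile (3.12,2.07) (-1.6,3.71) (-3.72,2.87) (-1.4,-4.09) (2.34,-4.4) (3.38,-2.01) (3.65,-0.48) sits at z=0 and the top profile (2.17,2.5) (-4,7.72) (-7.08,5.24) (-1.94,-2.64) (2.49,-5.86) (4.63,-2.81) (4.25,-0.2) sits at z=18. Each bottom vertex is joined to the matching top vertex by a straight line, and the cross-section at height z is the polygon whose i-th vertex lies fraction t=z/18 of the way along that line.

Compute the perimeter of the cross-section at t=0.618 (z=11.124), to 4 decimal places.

Perimeter at t=0.618: 31.8391

Cross-section at t=0.618: each vertex is (1-t)·p0[i] + t·p1[i].
  v1: (1-0.618)·(3.12,2.07) + 0.618·(2.17,2.5) = (2.5329,2.3357)
  v2: (1-0.618)·(-1.6,3.71) + 0.618·(-4,7.72) = (-3.0832,6.1882)
  v3: (1-0.618)·(-3.72,2.87) + 0.618·(-7.08,5.24) = (-5.7965,4.3347)
  v4: (1-0.618)·(-1.4,-4.09) + 0.618·(-1.94,-2.64) = (-1.7337,-3.1939)
  v5: (1-0.618)·(2.34,-4.4) + 0.618·(2.49,-5.86) = (2.4327,-5.3023)
  v6: (1-0.618)·(3.38,-2.01) + 0.618·(4.63,-2.81) = (4.1525,-2.5044)
  v7: (1-0.618)·(3.65,-0.48) + 0.618·(4.25,-0.2) = (4.0208,-0.3070)
Perimeter = Σ |v_{i+1} − v_i|:
  edge 1→2: √(-5.6161² + 3.8524²) = 6.8104 (running 6.8104)
  edge 2→3: √(-2.7133² + -1.8535²) = 3.2859 (running 10.0964)
  edge 3→4: √(4.0628² + -7.5286²) = 8.5548 (running 18.6512)
  edge 4→5: √(4.1664² + -2.1084²) = 4.6695 (running 23.3207)
  edge 5→6: √(1.7198² + 2.7979²) = 3.2842 (running 26.6049)
  edge 6→7: √(-0.1317² + 2.1974²) = 2.2014 (running 28.8063)
  edge 7→1: √(-1.4879² + 2.6427²) = 3.0328 (running 31.8391)
Perimeter = 31.8391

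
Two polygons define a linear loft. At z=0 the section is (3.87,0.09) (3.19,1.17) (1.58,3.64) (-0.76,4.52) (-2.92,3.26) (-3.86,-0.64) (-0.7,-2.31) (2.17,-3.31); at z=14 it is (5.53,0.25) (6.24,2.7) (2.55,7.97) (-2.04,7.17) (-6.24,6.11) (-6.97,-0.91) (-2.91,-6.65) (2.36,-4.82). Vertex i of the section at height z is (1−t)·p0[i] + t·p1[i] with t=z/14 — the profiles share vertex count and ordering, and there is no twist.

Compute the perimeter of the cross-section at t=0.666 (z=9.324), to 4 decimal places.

Perimeter at t=0.666: 36.4237

Cross-section at t=0.666: each vertex is (1-t)·p0[i] + t·p1[i].
  v1: (1-0.666)·(3.87,0.09) + 0.666·(5.53,0.25) = (4.9756,0.1966)
  v2: (1-0.666)·(3.19,1.17) + 0.666·(6.24,2.7) = (5.2213,2.1890)
  v3: (1-0.666)·(1.58,3.64) + 0.666·(2.55,7.97) = (2.2260,6.5238)
  v4: (1-0.666)·(-0.76,4.52) + 0.666·(-2.04,7.17) = (-1.6125,6.2849)
  v5: (1-0.666)·(-2.92,3.26) + 0.666·(-6.24,6.11) = (-5.1311,5.1581)
  v6: (1-0.666)·(-3.86,-0.64) + 0.666·(-6.97,-0.91) = (-5.9313,-0.8198)
  v7: (1-0.666)·(-0.7,-2.31) + 0.666·(-2.91,-6.65) = (-2.1719,-5.2004)
  v8: (1-0.666)·(2.17,-3.31) + 0.666·(2.36,-4.82) = (2.2965,-4.3157)
Perimeter = Σ |v_{i+1} − v_i|:
  edge 1→2: √(0.2457² + 1.9924²) = 2.0075 (running 2.0075)
  edge 2→3: √(-2.9953² + 4.3348²) = 5.2690 (running 7.2765)
  edge 3→4: √(-3.8385² + -0.2389²) = 3.8459 (running 11.1224)
  edge 4→5: √(-3.5186² + -1.1268²) = 3.6947 (running 14.8171)
  edge 5→6: √(-0.8001² + -5.9779²) = 6.0312 (running 20.8483)
  edge 6→7: √(3.7594² + -4.3806²) = 5.7726 (running 26.6209)
  edge 7→8: √(4.4684² + 0.8848²) = 4.5552 (running 31.1761)
  edge 8→1: √(2.6790² + 4.5122²) = 5.2476 (running 36.4237)
Perimeter = 36.4237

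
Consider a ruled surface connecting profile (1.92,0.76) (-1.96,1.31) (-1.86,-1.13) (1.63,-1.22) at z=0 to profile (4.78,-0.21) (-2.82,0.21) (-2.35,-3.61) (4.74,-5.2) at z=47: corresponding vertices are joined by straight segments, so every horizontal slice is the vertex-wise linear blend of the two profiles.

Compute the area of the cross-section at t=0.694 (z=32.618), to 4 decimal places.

Area at t=0.694: 23.1446

Cross-section at t=0.694: each vertex is (1-t)·p0[i] + t·p1[i].
  v1: (1-0.694)·(1.92,0.76) + 0.694·(4.78,-0.21) = (3.9048,0.0868)
  v2: (1-0.694)·(-1.96,1.31) + 0.694·(-2.82,0.21) = (-2.5568,0.5466)
  v3: (1-0.694)·(-1.86,-1.13) + 0.694·(-2.35,-3.61) = (-2.2001,-2.8511)
  v4: (1-0.694)·(1.63,-1.22) + 0.694·(4.74,-5.2) = (3.7883,-3.9821)
Shoelace sum Σ(x_i·y_{i+1} − x_{i+1}·y_i):
  i=1: 3.9048·0.5466 − -2.5568·0.0868 = +2.3564 (running +2.3564)
  i=2: -2.5568·-2.8511 − -2.2001·0.5466 = +8.4924 (running +10.8488)
  i=3: -2.2001·-3.9821 − 3.7883·-2.8511 = +19.5619 (running +30.4107)
  i=4: 3.7883·0.0868 − 3.9048·-3.9821 = +15.8784 (running +46.2891)
Area = |Σ|/2 = |46.2891|/2 = 23.1446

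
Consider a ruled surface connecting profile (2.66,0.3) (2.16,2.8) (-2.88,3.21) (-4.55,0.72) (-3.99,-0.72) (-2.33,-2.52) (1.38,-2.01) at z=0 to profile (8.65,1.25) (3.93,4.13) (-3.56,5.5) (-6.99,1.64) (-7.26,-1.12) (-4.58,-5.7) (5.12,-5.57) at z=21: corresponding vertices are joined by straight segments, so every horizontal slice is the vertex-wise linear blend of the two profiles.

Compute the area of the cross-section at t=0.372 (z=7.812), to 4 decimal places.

Cross-section at t=0.372: each vertex is (1-t)·p0[i] + t·p1[i].
  v1: (1-0.372)·(2.66,0.3) + 0.372·(8.65,1.25) = (4.8883,0.6534)
  v2: (1-0.372)·(2.16,2.8) + 0.372·(3.93,4.13) = (2.8184,3.2948)
  v3: (1-0.372)·(-2.88,3.21) + 0.372·(-3.56,5.5) = (-3.1330,4.0619)
  v4: (1-0.372)·(-4.55,0.72) + 0.372·(-6.99,1.64) = (-5.4577,1.0622)
  v5: (1-0.372)·(-3.99,-0.72) + 0.372·(-7.26,-1.12) = (-5.2064,-0.8688)
  v6: (1-0.372)·(-2.33,-2.52) + 0.372·(-4.58,-5.7) = (-3.1670,-3.7030)
  v7: (1-0.372)·(1.38,-2.01) + 0.372·(5.12,-5.57) = (2.7713,-3.3343)
Shoelace sum Σ(x_i·y_{i+1} − x_{i+1}·y_i):
  i=1: 4.8883·3.2948 − 2.8184·0.6534 = +14.2641 (running +14.2641)
  i=2: 2.8184·4.0619 − -3.1330·3.2948 = +21.7705 (running +36.0347)
  i=3: -3.1330·1.0622 − -5.4577·4.0619 = +18.8405 (running +54.8751)
  i=4: -5.4577·-0.8688 − -5.2064·1.0622 = +10.2721 (running +65.1473)
  i=5: -5.2064·-3.7030 − -3.1670·-0.8688 = +16.5277 (running +81.6750)
  i=6: -3.1670·-3.3343 − 2.7713·-3.7030 = +20.8217 (running +102.4967)
  i=7: 2.7713·0.6534 − 4.8883·-3.3343 = +18.1098 (running +120.6066)
Area = |Σ|/2 = |120.6066|/2 = 60.3033

Area at t=0.372: 60.3033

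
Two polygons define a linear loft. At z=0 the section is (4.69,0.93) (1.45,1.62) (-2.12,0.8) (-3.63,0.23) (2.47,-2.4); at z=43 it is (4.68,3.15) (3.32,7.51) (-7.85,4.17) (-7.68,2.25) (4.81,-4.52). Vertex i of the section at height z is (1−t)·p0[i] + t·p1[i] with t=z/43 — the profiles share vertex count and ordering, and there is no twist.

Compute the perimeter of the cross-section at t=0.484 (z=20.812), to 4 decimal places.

Perimeter at t=0.484: 28.1628

Cross-section at t=0.484: each vertex is (1-t)·p0[i] + t·p1[i].
  v1: (1-0.484)·(4.69,0.93) + 0.484·(4.68,3.15) = (4.6852,2.0045)
  v2: (1-0.484)·(1.45,1.62) + 0.484·(3.32,7.51) = (2.3551,4.4708)
  v3: (1-0.484)·(-2.12,0.8) + 0.484·(-7.85,4.17) = (-4.8933,2.4311)
  v4: (1-0.484)·(-3.63,0.23) + 0.484·(-7.68,2.25) = (-5.5902,1.2077)
  v5: (1-0.484)·(2.47,-2.4) + 0.484·(4.81,-4.52) = (3.6026,-3.4261)
Perimeter = Σ |v_{i+1} − v_i|:
  edge 1→2: √(-2.3301² + 2.4663²) = 3.3929 (running 3.3929)
  edge 2→3: √(-7.2484² + -2.0397²) = 7.5299 (running 10.9228)
  edge 3→4: √(-0.6969² + -1.2234²) = 1.4080 (running 12.3308)
  edge 4→5: √(9.1928² + -4.6338²) = 10.2946 (running 22.6254)
  edge 5→1: √(1.0826² + 5.4306²) = 5.5374 (running 28.1628)
Perimeter = 28.1628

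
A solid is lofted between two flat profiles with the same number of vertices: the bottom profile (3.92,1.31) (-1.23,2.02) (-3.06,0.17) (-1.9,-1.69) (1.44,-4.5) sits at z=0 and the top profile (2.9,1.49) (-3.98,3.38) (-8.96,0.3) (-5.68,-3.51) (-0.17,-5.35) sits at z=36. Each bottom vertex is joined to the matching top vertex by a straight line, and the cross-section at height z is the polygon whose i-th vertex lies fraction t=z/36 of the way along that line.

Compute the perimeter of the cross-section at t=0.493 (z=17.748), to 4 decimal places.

Cross-section at t=0.493: each vertex is (1-t)·p0[i] + t·p1[i].
  v1: (1-0.493)·(3.92,1.31) + 0.493·(2.9,1.49) = (3.4171,1.3987)
  v2: (1-0.493)·(-1.23,2.02) + 0.493·(-3.98,3.38) = (-2.5857,2.6905)
  v3: (1-0.493)·(-3.06,0.17) + 0.493·(-8.96,0.3) = (-5.9687,0.2341)
  v4: (1-0.493)·(-1.9,-1.69) + 0.493·(-5.68,-3.51) = (-3.7635,-2.5873)
  v5: (1-0.493)·(1.44,-4.5) + 0.493·(-0.17,-5.35) = (0.6463,-4.9190)
Perimeter = Σ |v_{i+1} − v_i|:
  edge 1→2: √(-6.0029² + 1.2917²) = 6.1403 (running 6.1403)
  edge 2→3: √(-3.3830² + -2.4564²) = 4.1807 (running 10.3210)
  edge 3→4: √(2.2052² + -2.8213²) = 3.5809 (running 13.9019)
  edge 4→5: √(4.4098² + -2.3318²) = 4.9884 (running 18.8902)
  edge 5→1: √(2.7709² + 6.3178²) = 6.8987 (running 25.7889)
Perimeter = 25.7889

Perimeter at t=0.493: 25.7889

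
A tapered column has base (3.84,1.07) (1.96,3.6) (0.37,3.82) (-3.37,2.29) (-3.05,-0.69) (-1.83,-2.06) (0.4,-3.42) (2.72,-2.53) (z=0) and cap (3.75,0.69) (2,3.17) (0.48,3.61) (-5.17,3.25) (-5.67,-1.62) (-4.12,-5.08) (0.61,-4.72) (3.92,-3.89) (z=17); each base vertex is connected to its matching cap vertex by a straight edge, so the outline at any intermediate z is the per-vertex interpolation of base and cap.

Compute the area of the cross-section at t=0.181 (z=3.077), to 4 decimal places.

Cross-section at t=0.181: each vertex is (1-t)·p0[i] + t·p1[i].
  v1: (1-0.181)·(3.84,1.07) + 0.181·(3.75,0.69) = (3.8237,1.0012)
  v2: (1-0.181)·(1.96,3.6) + 0.181·(2,3.17) = (1.9672,3.5222)
  v3: (1-0.181)·(0.37,3.82) + 0.181·(0.48,3.61) = (0.3899,3.7820)
  v4: (1-0.181)·(-3.37,2.29) + 0.181·(-5.17,3.25) = (-3.6958,2.4638)
  v5: (1-0.181)·(-3.05,-0.69) + 0.181·(-5.67,-1.62) = (-3.5242,-0.8583)
  v6: (1-0.181)·(-1.83,-2.06) + 0.181·(-4.12,-5.08) = (-2.2445,-2.6066)
  v7: (1-0.181)·(0.4,-3.42) + 0.181·(0.61,-4.72) = (0.4380,-3.6553)
  v8: (1-0.181)·(2.72,-2.53) + 0.181·(3.92,-3.89) = (2.9372,-2.7762)
Shoelace sum Σ(x_i·y_{i+1} − x_{i+1}·y_i):
  i=1: 3.8237·3.5222 − 1.9672·1.0012 = +11.4981 (running +11.4981)
  i=2: 1.9672·3.7820 − 0.3899·3.5222 = +6.0668 (running +17.5649)
  i=3: 0.3899·2.4638 − -3.6958·3.7820 = +14.9381 (running +32.5030)
  i=4: -3.6958·-0.8583 − -3.5242·2.4638 = +11.8550 (running +44.3580)
  i=5: -3.5242·-2.6066 − -2.2445·-0.8583 = +7.2598 (running +51.6178)
  i=6: -2.2445·-3.6553 − 0.4380·-2.6066 = +9.3460 (running +60.9638)
  i=7: 0.4380·-2.7762 − 2.9372·-3.6553 = +9.5204 (running +70.4842)
  i=8: 2.9372·1.0012 − 3.8237·-2.7762 = +13.5560 (running +84.0402)
Area = |Σ|/2 = |84.0402|/2 = 42.0201

Area at t=0.181: 42.0201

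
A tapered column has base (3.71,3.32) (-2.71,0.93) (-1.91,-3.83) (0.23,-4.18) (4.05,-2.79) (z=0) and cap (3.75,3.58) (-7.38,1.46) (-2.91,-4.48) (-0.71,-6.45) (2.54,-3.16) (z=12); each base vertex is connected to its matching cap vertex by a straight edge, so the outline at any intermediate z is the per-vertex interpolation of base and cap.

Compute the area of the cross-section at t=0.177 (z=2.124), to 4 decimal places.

Cross-section at t=0.177: each vertex is (1-t)·p0[i] + t·p1[i].
  v1: (1-0.177)·(3.71,3.32) + 0.177·(3.75,3.58) = (3.7171,3.3660)
  v2: (1-0.177)·(-2.71,0.93) + 0.177·(-7.38,1.46) = (-3.5366,1.0238)
  v3: (1-0.177)·(-1.91,-3.83) + 0.177·(-2.91,-4.48) = (-2.0870,-3.9450)
  v4: (1-0.177)·(0.23,-4.18) + 0.177·(-0.71,-6.45) = (0.0636,-4.5818)
  v5: (1-0.177)·(4.05,-2.79) + 0.177·(2.54,-3.16) = (3.7827,-2.8555)
Shoelace sum Σ(x_i·y_{i+1} − x_{i+1}·y_i):
  i=1: 3.7171·1.0238 − -3.5366·3.3660 = +15.7098 (running +15.7098)
  i=2: -3.5366·-3.9450 − -2.0870·1.0238 = +16.0887 (running +31.7985)
  i=3: -2.0870·-4.5818 − 0.0636·-3.9450 = +9.8132 (running +41.6117)
  i=4: 0.0636·-2.8555 − 3.7827·-4.5818 = +17.1500 (running +58.7617)
  i=5: 3.7827·3.3660 − 3.7171·-2.8555 = +23.3468 (running +82.1085)
Area = |Σ|/2 = |82.1085|/2 = 41.0543

Area at t=0.177: 41.0543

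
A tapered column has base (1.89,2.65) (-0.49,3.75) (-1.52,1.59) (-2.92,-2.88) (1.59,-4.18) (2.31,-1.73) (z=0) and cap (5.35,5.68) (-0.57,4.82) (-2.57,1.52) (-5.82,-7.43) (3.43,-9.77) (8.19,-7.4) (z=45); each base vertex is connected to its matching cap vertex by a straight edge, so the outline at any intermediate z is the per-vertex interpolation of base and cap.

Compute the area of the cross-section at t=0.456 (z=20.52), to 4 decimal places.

Area at t=0.456: 69.8789

Cross-section at t=0.456: each vertex is (1-t)·p0[i] + t·p1[i].
  v1: (1-0.456)·(1.89,2.65) + 0.456·(5.35,5.68) = (3.4678,4.0317)
  v2: (1-0.456)·(-0.49,3.75) + 0.456·(-0.57,4.82) = (-0.5265,4.2379)
  v3: (1-0.456)·(-1.52,1.59) + 0.456·(-2.57,1.52) = (-1.9988,1.5581)
  v4: (1-0.456)·(-2.92,-2.88) + 0.456·(-5.82,-7.43) = (-4.2424,-4.9548)
  v5: (1-0.456)·(1.59,-4.18) + 0.456·(3.43,-9.77) = (2.4290,-6.7290)
  v6: (1-0.456)·(2.31,-1.73) + 0.456·(8.19,-7.4) = (4.9913,-4.3155)
Shoelace sum Σ(x_i·y_{i+1} − x_{i+1}·y_i):
  i=1: 3.4678·4.2379 − -0.5265·4.0317 = +16.8187 (running +16.8187)
  i=2: -0.5265·1.5581 − -1.9988·4.2379 = +7.6505 (running +24.4691)
  i=3: -1.9988·-4.9548 − -4.2424·1.5581 = +16.5137 (running +40.9828)
  i=4: -4.2424·-6.7290 − 2.4290·-4.9548 = +40.5827 (running +81.5655)
  i=5: 2.4290·-4.3155 − 4.9913·-6.7290 = +23.1040 (running +104.6694)
  i=6: 4.9913·4.0317 − 3.4678·-4.3155 = +35.0884 (running +139.7579)
Area = |Σ|/2 = |139.7579|/2 = 69.8789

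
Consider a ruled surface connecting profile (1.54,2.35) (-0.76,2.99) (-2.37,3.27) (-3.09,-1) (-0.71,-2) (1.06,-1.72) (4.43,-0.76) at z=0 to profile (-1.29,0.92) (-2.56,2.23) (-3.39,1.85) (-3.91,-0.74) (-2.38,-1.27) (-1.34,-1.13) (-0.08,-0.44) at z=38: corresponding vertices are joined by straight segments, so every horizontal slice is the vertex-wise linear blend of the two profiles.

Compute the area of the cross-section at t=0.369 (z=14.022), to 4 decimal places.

Cross-section at t=0.369: each vertex is (1-t)·p0[i] + t·p1[i].
  v1: (1-0.369)·(1.54,2.35) + 0.369·(-1.29,0.92) = (0.4957,1.8223)
  v2: (1-0.369)·(-0.76,2.99) + 0.369·(-2.56,2.23) = (-1.4242,2.7096)
  v3: (1-0.369)·(-2.37,3.27) + 0.369·(-3.39,1.85) = (-2.7464,2.7460)
  v4: (1-0.369)·(-3.09,-1) + 0.369·(-3.91,-0.74) = (-3.3926,-0.9041)
  v5: (1-0.369)·(-0.71,-2) + 0.369·(-2.38,-1.27) = (-1.3262,-1.7306)
  v6: (1-0.369)·(1.06,-1.72) + 0.369·(-1.34,-1.13) = (0.1744,-1.5023)
  v7: (1-0.369)·(4.43,-0.76) + 0.369·(-0.08,-0.44) = (2.7658,-0.6419)
Shoelace sum Σ(x_i·y_{i+1} − x_{i+1}·y_i):
  i=1: 0.4957·2.7096 − -1.4242·1.8223 = +3.9386 (running +3.9386)
  i=2: -1.4242·2.7460 − -2.7464·2.7096 = +3.5306 (running +7.4692)
  i=3: -2.7464·-0.9041 − -3.3926·2.7460 = +11.7990 (running +19.2682)
  i=4: -3.3926·-1.7306 − -1.3262·-0.9041 = +4.6723 (running +23.9405)
  i=5: -1.3262·-1.5023 − 0.1744·-1.7306 = +2.2942 (running +26.2347)
  i=6: 0.1744·-0.6419 − 2.7658·-1.5023 = +4.0431 (running +30.2778)
  i=7: 2.7658·1.8223 − 0.4957·-0.6419 = +5.3584 (running +35.6362)
Area = |Σ|/2 = |35.6362|/2 = 17.8181

Area at t=0.369: 17.8181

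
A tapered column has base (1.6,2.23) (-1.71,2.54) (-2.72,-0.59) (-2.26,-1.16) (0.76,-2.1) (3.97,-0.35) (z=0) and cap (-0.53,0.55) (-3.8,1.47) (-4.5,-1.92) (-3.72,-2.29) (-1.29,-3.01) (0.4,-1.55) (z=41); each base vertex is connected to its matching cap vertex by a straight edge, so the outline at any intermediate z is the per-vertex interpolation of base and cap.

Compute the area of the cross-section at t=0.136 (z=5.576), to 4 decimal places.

Area at t=0.136: 19.5014

Cross-section at t=0.136: each vertex is (1-t)·p0[i] + t·p1[i].
  v1: (1-0.136)·(1.6,2.23) + 0.136·(-0.53,0.55) = (1.3103,2.0015)
  v2: (1-0.136)·(-1.71,2.54) + 0.136·(-3.8,1.47) = (-1.9942,2.3945)
  v3: (1-0.136)·(-2.72,-0.59) + 0.136·(-4.5,-1.92) = (-2.9621,-0.7709)
  v4: (1-0.136)·(-2.26,-1.16) + 0.136·(-3.72,-2.29) = (-2.4586,-1.3137)
  v5: (1-0.136)·(0.76,-2.1) + 0.136·(-1.29,-3.01) = (0.4812,-2.2238)
  v6: (1-0.136)·(3.97,-0.35) + 0.136·(0.4,-1.55) = (3.4845,-0.5132)
Shoelace sum Σ(x_i·y_{i+1} − x_{i+1}·y_i):
  i=1: 1.3103·2.3945 − -1.9942·2.0015 = +7.1290 (running +7.1290)
  i=2: -1.9942·-0.7709 − -2.9621·2.3945 = +8.6300 (running +15.7590)
  i=3: -2.9621·-1.3137 − -2.4586·-0.7709 = +1.9960 (running +17.7550)
  i=4: -2.4586·-2.2238 − 0.4812·-1.3137 = +6.0994 (running +23.8544)
  i=5: 0.4812·-0.5132 − 3.4845·-2.2238 = +7.5017 (running +31.3561)
  i=6: 3.4845·2.0015 − 1.3103·-0.5132 = +7.6467 (running +39.0028)
Area = |Σ|/2 = |39.0028|/2 = 19.5014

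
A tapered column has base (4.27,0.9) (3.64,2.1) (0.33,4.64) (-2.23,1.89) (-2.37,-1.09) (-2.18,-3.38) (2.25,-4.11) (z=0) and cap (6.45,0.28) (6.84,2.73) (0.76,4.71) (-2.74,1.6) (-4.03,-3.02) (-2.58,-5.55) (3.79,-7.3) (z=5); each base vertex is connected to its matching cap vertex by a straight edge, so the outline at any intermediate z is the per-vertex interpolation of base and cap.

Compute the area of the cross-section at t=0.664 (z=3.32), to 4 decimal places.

Cross-section at t=0.664: each vertex is (1-t)·p0[i] + t·p1[i].
  v1: (1-0.664)·(4.27,0.9) + 0.664·(6.45,0.28) = (5.7175,0.4883)
  v2: (1-0.664)·(3.64,2.1) + 0.664·(6.84,2.73) = (5.7648,2.5183)
  v3: (1-0.664)·(0.33,4.64) + 0.664·(0.76,4.71) = (0.6155,4.6865)
  v4: (1-0.664)·(-2.23,1.89) + 0.664·(-2.74,1.6) = (-2.5686,1.6974)
  v5: (1-0.664)·(-2.37,-1.09) + 0.664·(-4.03,-3.02) = (-3.4722,-2.3715)
  v6: (1-0.664)·(-2.18,-3.38) + 0.664·(-2.58,-5.55) = (-2.4456,-4.8209)
  v7: (1-0.664)·(2.25,-4.11) + 0.664·(3.79,-7.3) = (3.2726,-6.2282)
Shoelace sum Σ(x_i·y_{i+1} − x_{i+1}·y_i):
  i=1: 5.7175·2.5183 − 5.7648·0.4883 = +11.5835 (running +11.5835)
  i=2: 5.7648·4.6865 − 0.6155·2.5183 = +25.4665 (running +37.0500)
  i=3: 0.6155·1.6974 − -2.5686·4.6865 = +13.0827 (running +50.1327)
  i=4: -2.5686·-2.3715 − -3.4722·1.6974 = +11.9855 (running +62.1182)
  i=5: -3.4722·-4.8209 − -2.4456·-2.3715 = +10.9395 (running +73.0577)
  i=6: -2.4456·-6.2282 − 3.2726·-4.8209 = +31.0082 (running +104.0659)
  i=7: 3.2726·0.4883 − 5.7175·-6.2282 = +37.2077 (running +141.2736)
Area = |Σ|/2 = |141.2736|/2 = 70.6368

Area at t=0.664: 70.6368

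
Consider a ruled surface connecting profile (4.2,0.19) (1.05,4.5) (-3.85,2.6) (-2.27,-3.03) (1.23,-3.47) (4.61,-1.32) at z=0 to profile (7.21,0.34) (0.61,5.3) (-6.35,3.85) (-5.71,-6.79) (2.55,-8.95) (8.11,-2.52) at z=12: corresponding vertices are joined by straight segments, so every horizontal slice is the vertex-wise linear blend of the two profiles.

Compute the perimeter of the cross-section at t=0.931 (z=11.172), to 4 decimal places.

Perimeter at t=0.931: 44.6032

Cross-section at t=0.931: each vertex is (1-t)·p0[i] + t·p1[i].
  v1: (1-0.931)·(4.2,0.19) + 0.931·(7.21,0.34) = (7.0023,0.3297)
  v2: (1-0.931)·(1.05,4.5) + 0.931·(0.61,5.3) = (0.6404,5.2448)
  v3: (1-0.931)·(-3.85,2.6) + 0.931·(-6.35,3.85) = (-6.1775,3.7637)
  v4: (1-0.931)·(-2.27,-3.03) + 0.931·(-5.71,-6.79) = (-5.4726,-6.5306)
  v5: (1-0.931)·(1.23,-3.47) + 0.931·(2.55,-8.95) = (2.4589,-8.5719)
  v6: (1-0.931)·(4.61,-1.32) + 0.931·(8.11,-2.52) = (7.8685,-2.4372)
Perimeter = Σ |v_{i+1} − v_i|:
  edge 1→2: √(-6.3619² + 4.9151²) = 8.0395 (running 8.0395)
  edge 2→3: √(-6.8179² + -1.4810²) = 6.9769 (running 15.0163)
  edge 3→4: √(0.7049² + -10.2943²) = 10.3184 (running 25.3348)
  edge 4→5: √(7.9316² + -2.0413²) = 8.1900 (running 33.5248)
  edge 5→6: √(5.4096² + 6.1347²) = 8.1791 (running 41.7039)
  edge 6→1: √(-0.8662² + 2.7668²) = 2.8993 (running 44.6032)
Perimeter = 44.6032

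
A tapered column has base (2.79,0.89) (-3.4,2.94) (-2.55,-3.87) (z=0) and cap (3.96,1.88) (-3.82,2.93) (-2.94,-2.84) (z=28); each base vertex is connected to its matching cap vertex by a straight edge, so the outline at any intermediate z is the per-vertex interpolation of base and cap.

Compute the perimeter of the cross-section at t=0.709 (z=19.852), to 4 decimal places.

Cross-section at t=0.709: each vertex is (1-t)·p0[i] + t·p1[i].
  v1: (1-0.709)·(2.79,0.89) + 0.709·(3.96,1.88) = (3.6195,1.5919)
  v2: (1-0.709)·(-3.4,2.94) + 0.709·(-3.82,2.93) = (-3.6978,2.9329)
  v3: (1-0.709)·(-2.55,-3.87) + 0.709·(-2.94,-2.84) = (-2.8265,-3.1397)
Perimeter = Σ |v_{i+1} − v_i|:
  edge 1→2: √(-7.3173² + 1.3410²) = 7.4392 (running 7.4392)
  edge 2→3: √(0.8713² + -6.0726²) = 6.1348 (running 13.5740)
  edge 3→1: √(6.4460² + 4.7316²) = 7.9962 (running 21.5702)
Perimeter = 21.5702

Perimeter at t=0.709: 21.5702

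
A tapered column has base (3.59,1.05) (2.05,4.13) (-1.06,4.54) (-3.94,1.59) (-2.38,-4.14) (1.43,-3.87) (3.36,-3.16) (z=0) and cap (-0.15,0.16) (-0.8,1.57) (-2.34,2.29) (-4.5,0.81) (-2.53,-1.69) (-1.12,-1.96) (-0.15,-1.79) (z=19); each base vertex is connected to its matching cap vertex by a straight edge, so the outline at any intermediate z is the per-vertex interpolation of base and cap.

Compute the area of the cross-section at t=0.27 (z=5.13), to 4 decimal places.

Cross-section at t=0.27: each vertex is (1-t)·p0[i] + t·p1[i].
  v1: (1-0.27)·(3.59,1.05) + 0.27·(-0.15,0.16) = (2.5802,0.8097)
  v2: (1-0.27)·(2.05,4.13) + 0.27·(-0.8,1.57) = (1.2805,3.4388)
  v3: (1-0.27)·(-1.06,4.54) + 0.27·(-2.34,2.29) = (-1.4056,3.9325)
  v4: (1-0.27)·(-3.94,1.59) + 0.27·(-4.5,0.81) = (-4.0912,1.3794)
  v5: (1-0.27)·(-2.38,-4.14) + 0.27·(-2.53,-1.69) = (-2.4205,-3.4785)
  v6: (1-0.27)·(1.43,-3.87) + 0.27·(-1.12,-1.96) = (0.7415,-3.3543)
  v7: (1-0.27)·(3.36,-3.16) + 0.27·(-0.15,-1.79) = (2.4123,-2.7901)
Shoelace sum Σ(x_i·y_{i+1} − x_{i+1}·y_i):
  i=1: 2.5802·3.4388 − 1.2805·0.8097 = +7.8360 (running +7.8360)
  i=2: 1.2805·3.9325 − -1.4056·3.4388 = +9.8691 (running +17.7051)
  i=3: -1.4056·1.3794 − -4.0912·3.9325 = +14.1498 (running +31.8549)
  i=4: -4.0912·-3.4785 − -2.4205·1.3794 = +17.5701 (running +49.4250)
  i=5: -2.4205·-3.3543 − 0.7415·-3.4785 = +10.6984 (running +60.1233)
  i=6: 0.7415·-2.7901 − 2.4123·-3.3543 = +6.0227 (running +66.1461)
  i=7: 2.4123·0.8097 − 2.5802·-2.7901 = +9.1523 (running +75.2983)
Area = |Σ|/2 = |75.2983|/2 = 37.6492

Area at t=0.27: 37.6492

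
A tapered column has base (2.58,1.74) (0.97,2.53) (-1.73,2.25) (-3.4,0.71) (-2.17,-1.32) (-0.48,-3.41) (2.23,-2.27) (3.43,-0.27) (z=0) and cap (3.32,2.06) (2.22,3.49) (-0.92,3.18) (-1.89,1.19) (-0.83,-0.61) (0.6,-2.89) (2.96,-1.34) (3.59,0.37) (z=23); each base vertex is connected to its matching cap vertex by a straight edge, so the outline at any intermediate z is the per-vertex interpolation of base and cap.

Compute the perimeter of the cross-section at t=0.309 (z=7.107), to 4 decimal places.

Perimeter at t=0.309: 18.8851

Cross-section at t=0.309: each vertex is (1-t)·p0[i] + t·p1[i].
  v1: (1-0.309)·(2.58,1.74) + 0.309·(3.32,2.06) = (2.8087,1.8389)
  v2: (1-0.309)·(0.97,2.53) + 0.309·(2.22,3.49) = (1.3563,2.8266)
  v3: (1-0.309)·(-1.73,2.25) + 0.309·(-0.92,3.18) = (-1.4797,2.5374)
  v4: (1-0.309)·(-3.4,0.71) + 0.309·(-1.89,1.19) = (-2.9334,0.8583)
  v5: (1-0.309)·(-2.17,-1.32) + 0.309·(-0.83,-0.61) = (-1.7559,-1.1006)
  v6: (1-0.309)·(-0.48,-3.41) + 0.309·(0.6,-2.89) = (-0.1463,-3.2493)
  v7: (1-0.309)·(2.23,-2.27) + 0.309·(2.96,-1.34) = (2.4556,-1.9826)
  v8: (1-0.309)·(3.43,-0.27) + 0.309·(3.59,0.37) = (3.4794,-0.0722)
Perimeter = Σ |v_{i+1} − v_i|:
  edge 1→2: √(-1.4524² + 0.9878²) = 1.7565 (running 1.7565)
  edge 2→3: √(-2.8360² + -0.2893²) = 2.8507 (running 4.6071)
  edge 3→4: √(-1.4537² + -1.6791²) = 2.2209 (running 6.8281)
  edge 4→5: √(1.1775² + -1.9589²) = 2.2856 (running 9.1136)
  edge 5→6: √(1.6097² + -2.1487²) = 2.6848 (running 11.7984)
  edge 6→7: √(2.6019² + 1.2667²) = 2.8938 (running 14.6922)
  edge 7→8: √(1.0239² + 1.9104²) = 2.1675 (running 16.8597)
  edge 8→1: √(-0.6708² + 1.9111²) = 2.0254 (running 18.8851)
Perimeter = 18.8851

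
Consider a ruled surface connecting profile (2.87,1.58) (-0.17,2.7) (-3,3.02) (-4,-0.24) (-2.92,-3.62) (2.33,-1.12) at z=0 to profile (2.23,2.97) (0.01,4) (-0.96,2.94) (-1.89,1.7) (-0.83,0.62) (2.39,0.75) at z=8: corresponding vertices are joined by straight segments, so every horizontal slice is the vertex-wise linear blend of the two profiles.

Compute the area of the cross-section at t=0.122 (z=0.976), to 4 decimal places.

Area at t=0.122: 27.3727

Cross-section at t=0.122: each vertex is (1-t)·p0[i] + t·p1[i].
  v1: (1-0.122)·(2.87,1.58) + 0.122·(2.23,2.97) = (2.7919,1.7496)
  v2: (1-0.122)·(-0.17,2.7) + 0.122·(0.01,4) = (-0.1480,2.8586)
  v3: (1-0.122)·(-3,3.02) + 0.122·(-0.96,2.94) = (-2.7511,3.0102)
  v4: (1-0.122)·(-4,-0.24) + 0.122·(-1.89,1.7) = (-3.7426,-0.0033)
  v5: (1-0.122)·(-2.92,-3.62) + 0.122·(-0.83,0.62) = (-2.6650,-3.1027)
  v6: (1-0.122)·(2.33,-1.12) + 0.122·(2.39,0.75) = (2.3373,-0.8919)
Shoelace sum Σ(x_i·y_{i+1} − x_{i+1}·y_i):
  i=1: 2.7919·2.8586 − -0.1480·1.7496 = +8.2400 (running +8.2400)
  i=2: -0.1480·3.0102 − -2.7511·2.8586 = +7.4187 (running +15.6587)
  i=3: -2.7511·-0.0033 − -3.7426·3.0102 = +11.2752 (running +26.9339)
  i=4: -3.7426·-3.1027 − -2.6650·-0.0033 = +11.6033 (running +38.5372)
  i=5: -2.6650·-0.8919 − 2.3373·-3.1027 = +9.6289 (running +48.1661)
  i=6: 2.3373·1.7496 − 2.7919·-0.8919 = +6.5793 (running +54.7454)
Area = |Σ|/2 = |54.7454|/2 = 27.3727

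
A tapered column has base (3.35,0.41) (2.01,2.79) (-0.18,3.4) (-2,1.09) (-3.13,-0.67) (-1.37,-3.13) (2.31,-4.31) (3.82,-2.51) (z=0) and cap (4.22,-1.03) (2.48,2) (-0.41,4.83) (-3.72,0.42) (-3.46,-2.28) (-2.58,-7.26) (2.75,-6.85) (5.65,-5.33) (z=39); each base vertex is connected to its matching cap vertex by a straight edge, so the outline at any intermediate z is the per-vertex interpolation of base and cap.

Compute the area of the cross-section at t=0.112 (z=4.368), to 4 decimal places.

Cross-section at t=0.112: each vertex is (1-t)·p0[i] + t·p1[i].
  v1: (1-0.112)·(3.35,0.41) + 0.112·(4.22,-1.03) = (3.4474,0.2487)
  v2: (1-0.112)·(2.01,2.79) + 0.112·(2.48,2) = (2.0626,2.7015)
  v3: (1-0.112)·(-0.18,3.4) + 0.112·(-0.41,4.83) = (-0.2058,3.5602)
  v4: (1-0.112)·(-2,1.09) + 0.112·(-3.72,0.42) = (-2.1926,1.0150)
  v5: (1-0.112)·(-3.13,-0.67) + 0.112·(-3.46,-2.28) = (-3.1670,-0.8503)
  v6: (1-0.112)·(-1.37,-3.13) + 0.112·(-2.58,-7.26) = (-1.5055,-3.5926)
  v7: (1-0.112)·(2.31,-4.31) + 0.112·(2.75,-6.85) = (2.3593,-4.5945)
  v8: (1-0.112)·(3.82,-2.51) + 0.112·(5.65,-5.33) = (4.0250,-2.8258)
Shoelace sum Σ(x_i·y_{i+1} − x_{i+1}·y_i):
  i=1: 3.4474·2.7015 − 2.0626·0.2487 = +8.8003 (running +8.8003)
  i=2: 2.0626·3.5602 − -0.2058·2.7015 = +7.8992 (running +16.6995)
  i=3: -0.2058·1.0150 − -2.1926·3.5602 = +7.5973 (running +24.2968)
  i=4: -2.1926·-0.8503 − -3.1670·1.0150 = +5.0788 (running +29.3756)
  i=5: -3.1670·-3.5926 − -1.5055·-0.8503 = +10.0973 (running +39.4729)
  i=6: -1.5055·-4.5945 − 2.3593·-3.5926 = +15.3929 (running +54.8659)
  i=7: 2.3593·-2.8258 − 4.0250·-4.5945 = +11.8257 (running +66.6915)
  i=8: 4.0250·0.2487 − 3.4474·-2.8258 = +10.7430 (running +77.4345)
Area = |Σ|/2 = |77.4345|/2 = 38.7173

Area at t=0.112: 38.7173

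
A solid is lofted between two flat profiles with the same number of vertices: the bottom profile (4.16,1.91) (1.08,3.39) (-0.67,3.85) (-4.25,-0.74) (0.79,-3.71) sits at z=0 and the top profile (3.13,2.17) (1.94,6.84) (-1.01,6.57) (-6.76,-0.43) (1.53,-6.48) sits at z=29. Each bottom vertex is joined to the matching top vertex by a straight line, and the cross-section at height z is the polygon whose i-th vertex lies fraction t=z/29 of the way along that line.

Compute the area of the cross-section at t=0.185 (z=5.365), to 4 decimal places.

Area at t=0.185: 41.0237

Cross-section at t=0.185: each vertex is (1-t)·p0[i] + t·p1[i].
  v1: (1-0.185)·(4.16,1.91) + 0.185·(3.13,2.17) = (3.9695,1.9581)
  v2: (1-0.185)·(1.08,3.39) + 0.185·(1.94,6.84) = (1.2391,4.0282)
  v3: (1-0.185)·(-0.67,3.85) + 0.185·(-1.01,6.57) = (-0.7329,4.3532)
  v4: (1-0.185)·(-4.25,-0.74) + 0.185·(-6.76,-0.43) = (-4.7143,-0.6826)
  v5: (1-0.185)·(0.79,-3.71) + 0.185·(1.53,-6.48) = (0.9269,-4.2225)
Shoelace sum Σ(x_i·y_{i+1} − x_{i+1}·y_i):
  i=1: 3.9695·4.0282 − 1.2391·1.9581 = +13.5637 (running +13.5637)
  i=2: 1.2391·4.3532 − -0.7329·4.0282 = +8.3464 (running +21.9100)
  i=3: -0.7329·-0.6826 − -4.7143·4.3532 = +21.0228 (running +42.9328)
  i=4: -4.7143·-4.2225 − 0.9269·-0.6826 = +20.5389 (running +63.4717)
  i=5: 0.9269·1.9581 − 3.9695·-4.2225 = +18.5758 (running +82.0475)
Area = |Σ|/2 = |82.0475|/2 = 41.0237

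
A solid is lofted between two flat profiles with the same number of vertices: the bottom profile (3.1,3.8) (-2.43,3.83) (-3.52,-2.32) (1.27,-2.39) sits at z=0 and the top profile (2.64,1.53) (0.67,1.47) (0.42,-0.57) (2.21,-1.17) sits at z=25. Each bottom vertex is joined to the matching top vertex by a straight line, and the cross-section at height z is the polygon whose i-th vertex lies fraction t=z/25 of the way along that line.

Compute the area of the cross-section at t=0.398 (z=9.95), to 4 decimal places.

Cross-section at t=0.398: each vertex is (1-t)·p0[i] + t·p1[i].
  v1: (1-0.398)·(3.1,3.8) + 0.398·(2.64,1.53) = (2.9169,2.8965)
  v2: (1-0.398)·(-2.43,3.83) + 0.398·(0.67,1.47) = (-1.1962,2.8907)
  v3: (1-0.398)·(-3.52,-2.32) + 0.398·(0.42,-0.57) = (-1.9519,-1.6235)
  v4: (1-0.398)·(1.27,-2.39) + 0.398·(2.21,-1.17) = (1.6441,-1.9044)
Shoelace sum Σ(x_i·y_{i+1} − x_{i+1}·y_i):
  i=1: 2.9169·2.8907 − -1.1962·2.8965 = +11.8968 (running +11.8968)
  i=2: -1.1962·-1.6235 − -1.9519·2.8907 = +7.5844 (running +19.4812)
  i=3: -1.9519·-1.9044 − 1.6441·-1.6235 = +6.3865 (running +25.8677)
  i=4: 1.6441·2.8965 − 2.9169·-1.9044 = +10.3174 (running +36.1850)
Area = |Σ|/2 = |36.1850|/2 = 18.0925

Area at t=0.398: 18.0925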